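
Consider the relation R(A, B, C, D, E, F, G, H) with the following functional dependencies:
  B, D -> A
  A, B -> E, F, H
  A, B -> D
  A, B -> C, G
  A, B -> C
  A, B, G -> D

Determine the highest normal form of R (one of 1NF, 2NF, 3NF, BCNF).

BCNF

Candidate keys: {A, B}, {B, D}. Prime attributes: {A, B, D}.
Every FD has a superkey on the left, so the relation is in BCNF.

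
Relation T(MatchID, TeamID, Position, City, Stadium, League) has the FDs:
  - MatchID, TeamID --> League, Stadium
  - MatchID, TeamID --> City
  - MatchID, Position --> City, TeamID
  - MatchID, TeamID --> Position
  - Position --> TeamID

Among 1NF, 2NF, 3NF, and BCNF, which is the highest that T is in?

3NF

Candidate keys: {MatchID, Position}, {MatchID, TeamID}. Prime attributes: {MatchID, Position, TeamID}.
For Position --> TeamID we have {Position}⁺ = {Position, TeamID}; {Position} is not a superkey, so BCNF fails.
Its right-hand attributes {TeamID} are all prime, as are those of every other non-superkey FD — the relation is in 3NF.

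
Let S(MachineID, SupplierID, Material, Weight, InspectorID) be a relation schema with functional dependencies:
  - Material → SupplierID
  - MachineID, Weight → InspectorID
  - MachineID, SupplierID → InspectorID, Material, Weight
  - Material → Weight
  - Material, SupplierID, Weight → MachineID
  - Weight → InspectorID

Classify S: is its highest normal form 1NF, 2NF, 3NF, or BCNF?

2NF

Candidate keys: {MachineID, SupplierID}, {Material}. Prime attributes: {MachineID, Material, SupplierID}.
MachineID, Weight → InspectorID breaks BCNF: {MachineID, Weight}⁺ = {InspectorID, MachineID, Weight}, so {MachineID, Weight} is not a superkey.
Because {InspectorID} is non-prime and the left side of MachineID, Weight → InspectorID is not a superkey, the relation is not in 3NF.
Checking every proper subset of each key, none determines a non-prime attribute — 2NF is satisfied.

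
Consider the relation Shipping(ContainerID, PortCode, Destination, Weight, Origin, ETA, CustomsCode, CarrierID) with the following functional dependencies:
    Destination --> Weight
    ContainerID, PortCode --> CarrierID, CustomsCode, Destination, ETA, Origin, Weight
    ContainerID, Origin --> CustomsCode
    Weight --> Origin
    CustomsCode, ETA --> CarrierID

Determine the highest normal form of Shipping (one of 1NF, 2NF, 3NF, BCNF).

2NF

Candidate key: {ContainerID, PortCode}. Prime attributes: {ContainerID, PortCode}.
For Destination --> Weight we have {Destination}⁺ = {Destination, Origin, Weight}; {Destination} is not a superkey, so BCNF fails.
Because {Weight} is non-prime and the left side of Destination --> Weight is not a superkey, the relation is not in 3NF.
No proper subset of a key has a non-prime attribute in its closure, so there is no partial dependency; 2NF holds.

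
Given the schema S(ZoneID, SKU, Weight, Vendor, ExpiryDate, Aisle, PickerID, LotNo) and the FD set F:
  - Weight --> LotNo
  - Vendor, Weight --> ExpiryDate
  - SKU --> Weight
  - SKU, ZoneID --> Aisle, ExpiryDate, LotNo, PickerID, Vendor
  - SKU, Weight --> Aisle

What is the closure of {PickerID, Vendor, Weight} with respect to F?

{ExpiryDate, LotNo, PickerID, Vendor, Weight}

Start with {PickerID, Vendor, Weight}.
Weight --> LotNo applies; add {LotNo} → now {LotNo, PickerID, Vendor, Weight}.
Vendor, Weight --> ExpiryDate applies; add {ExpiryDate} → now {ExpiryDate, LotNo, PickerID, Vendor, Weight}.
No further FD applies.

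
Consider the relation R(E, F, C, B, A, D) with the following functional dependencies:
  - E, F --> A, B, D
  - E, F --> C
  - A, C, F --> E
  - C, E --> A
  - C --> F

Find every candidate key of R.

{A, C} is a candidate key since {A, C}⁺ = {A, B, C, D, E, F} covers every attribute.
{C, E} is a candidate key since {C, E}⁺ = {A, B, C, D, E, F} covers every attribute.
{E, F} is a candidate key since {E, F}⁺ = {A, B, C, D, E, F} covers every attribute.
These are minimal and exhaustive — every other superkey contains one of them.

{A, C}, {C, E}, {E, F}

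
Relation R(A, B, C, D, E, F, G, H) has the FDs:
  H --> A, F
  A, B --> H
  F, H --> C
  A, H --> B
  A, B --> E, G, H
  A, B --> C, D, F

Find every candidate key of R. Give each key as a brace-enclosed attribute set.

{H}⁺ = {A, B, C, D, E, F, G, H} — all of the relation — so {H} is a candidate key.
{A, B}⁺ = {A, B, C, D, E, F, G, H} — all of the relation — so {A, B} is a candidate key.
No proper subset of any of these is a key, and no other minimal superkey exists.

{A, B}, {H}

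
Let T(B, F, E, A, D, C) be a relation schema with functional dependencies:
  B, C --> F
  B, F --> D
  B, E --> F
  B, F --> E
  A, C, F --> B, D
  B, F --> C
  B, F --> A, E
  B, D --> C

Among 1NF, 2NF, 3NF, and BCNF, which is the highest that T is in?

Candidate keys: {A, C, F}, {B, C}, {B, D}, {B, E}, {B, F}. Prime attributes: {A, B, C, D, E, F}.
Every FD has a superkey on the left, so the relation is in BCNF.

BCNF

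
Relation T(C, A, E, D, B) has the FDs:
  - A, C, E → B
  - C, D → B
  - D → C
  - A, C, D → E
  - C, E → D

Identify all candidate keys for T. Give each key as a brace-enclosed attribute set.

{A, C, E}, {A, D}

{A} never appears on the right of any FD, so every key must include it.
{A, D} is a candidate key since {A, D}⁺ = {A, B, C, D, E} covers every attribute.
{A, C, E} is a candidate key since {A, C, E}⁺ = {A, B, C, D, E} covers every attribute.
No proper subset of any of these is a key, and no other minimal superkey exists.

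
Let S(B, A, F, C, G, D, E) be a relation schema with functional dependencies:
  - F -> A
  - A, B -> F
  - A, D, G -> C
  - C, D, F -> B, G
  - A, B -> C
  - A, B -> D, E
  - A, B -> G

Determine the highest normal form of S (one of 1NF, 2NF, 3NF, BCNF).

3NF

Candidate keys: {A, B}, {B, F}, {C, D, F}, {D, F, G}. Prime attributes: {A, B, C, D, F, G}.
For F -> A we have {F}⁺ = {A, F}; {F} is not a superkey, so BCNF fails.
Its right-hand attributes {A} are all prime, as are those of every other non-superkey FD — the relation is in 3NF.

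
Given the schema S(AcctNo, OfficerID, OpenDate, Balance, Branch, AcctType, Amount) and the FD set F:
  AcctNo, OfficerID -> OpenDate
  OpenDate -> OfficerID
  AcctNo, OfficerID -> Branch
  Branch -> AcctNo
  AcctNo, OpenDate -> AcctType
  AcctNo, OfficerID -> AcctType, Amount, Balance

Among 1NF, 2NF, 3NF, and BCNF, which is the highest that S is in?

3NF

Candidate keys: {AcctNo, OfficerID}, {AcctNo, OpenDate}, {Branch, OfficerID}, {Branch, OpenDate}. Prime attributes: {AcctNo, Branch, OfficerID, OpenDate}.
OpenDate -> OfficerID: {OpenDate}⁺ = {OfficerID, OpenDate}, which is not all of the attributes, so the left side is not a superkey — BCNF is violated.
Since {OfficerID} ⊆ prime attributes and every other non-superkey FD also has a prime right side, the schema is in 3NF.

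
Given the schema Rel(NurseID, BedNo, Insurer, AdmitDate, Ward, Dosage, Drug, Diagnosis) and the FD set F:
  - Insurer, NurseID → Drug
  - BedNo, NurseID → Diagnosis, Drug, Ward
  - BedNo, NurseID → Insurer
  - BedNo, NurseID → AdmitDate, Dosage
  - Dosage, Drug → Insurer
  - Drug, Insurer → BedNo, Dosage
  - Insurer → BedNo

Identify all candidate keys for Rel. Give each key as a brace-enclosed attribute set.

{BedNo, NurseID}, {Dosage, Drug, NurseID}, {Insurer, NurseID}

Attributes never on any right-hand side: {NurseID} — every candidate key must contain it.
{BedNo, NurseID}⁺ = {AdmitDate, BedNo, Diagnosis, Dosage, Drug, Insurer, NurseID, Ward}, which is every attribute, so {BedNo, NurseID} is a candidate key.
{Insurer, NurseID}⁺ = {AdmitDate, BedNo, Diagnosis, Dosage, Drug, Insurer, NurseID, Ward}, which is every attribute, so {Insurer, NurseID} is a candidate key.
{Dosage, Drug, NurseID}⁺ = {AdmitDate, BedNo, Diagnosis, Dosage, Drug, Insurer, NurseID, Ward}, which is every attribute, so {Dosage, Drug, NurseID} is a candidate key.
Any other superkey properly contains one of these, so there are no further candidate keys.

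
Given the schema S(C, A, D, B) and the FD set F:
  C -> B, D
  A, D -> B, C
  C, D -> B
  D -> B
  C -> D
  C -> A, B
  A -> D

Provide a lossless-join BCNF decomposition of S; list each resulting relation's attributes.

Candidate keys of the original relation: {A}, {C}.
{A, B, C, D}: {D} determines {B, D} here but is not a superkey — split on D -> B, giving {B, D} and {A, C, D}.
{B, D} has no BCNF violation.
{A, C, D} has no BCNF violation.

{A, C, D}; {B, D}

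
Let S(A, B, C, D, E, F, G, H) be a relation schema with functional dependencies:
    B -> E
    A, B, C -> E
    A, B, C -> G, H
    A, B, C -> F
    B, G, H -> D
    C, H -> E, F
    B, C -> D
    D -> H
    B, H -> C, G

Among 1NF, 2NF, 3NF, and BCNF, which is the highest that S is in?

1NF

Candidate keys: {A, B, C}, {A, B, D}, {A, B, H}. Prime attributes: {A, B, C, D, H}.
B -> E breaks BCNF: {B}⁺ = {B, E}, so {B} is not a superkey.
B -> E has non-prime {E} on the right and a non-superkey on the left, so 3NF fails.
The proper key subset {B} of {A, B, C} determines non-prime {E}, so the relation is not even in 2NF.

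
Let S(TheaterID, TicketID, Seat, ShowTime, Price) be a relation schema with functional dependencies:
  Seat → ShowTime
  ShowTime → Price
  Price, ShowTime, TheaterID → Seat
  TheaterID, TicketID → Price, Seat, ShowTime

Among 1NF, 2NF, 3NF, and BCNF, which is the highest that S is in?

Candidate key: {TheaterID, TicketID}. Prime attributes: {TheaterID, TicketID}.
Seat → ShowTime breaks BCNF: {Seat}⁺ = {Price, Seat, ShowTime}, so {Seat} is not a superkey.
Seat → ShowTime determines the non-prime attribute {ShowTime} from a non-superkey — 3NF is violated.
No proper subset of a key has a non-prime attribute in its closure, so there is no partial dependency; 2NF holds.

2NF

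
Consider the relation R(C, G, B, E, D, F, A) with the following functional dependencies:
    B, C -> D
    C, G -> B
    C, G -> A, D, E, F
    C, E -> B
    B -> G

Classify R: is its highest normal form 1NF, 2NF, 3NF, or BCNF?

Candidate keys: {B, C}, {C, E}, {C, G}. Prime attributes: {B, C, E, G}.
B -> G breaks BCNF: {B}⁺ = {B, G}, so {B} is not a superkey.
Since {G} ⊆ prime attributes and every other non-superkey FD also has a prime right side, the schema is in 3NF.

3NF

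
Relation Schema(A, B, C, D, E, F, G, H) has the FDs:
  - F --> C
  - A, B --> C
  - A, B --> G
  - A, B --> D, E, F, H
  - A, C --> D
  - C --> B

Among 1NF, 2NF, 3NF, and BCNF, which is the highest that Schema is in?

3NF

Candidate keys: {A, B}, {A, C}, {A, F}. Prime attributes: {A, B, C, F}.
F --> C breaks BCNF: {F}⁺ = {B, C, F}, so {F} is not a superkey.
Since {C} ⊆ prime attributes and every other non-superkey FD also has a prime right side, the schema is in 3NF.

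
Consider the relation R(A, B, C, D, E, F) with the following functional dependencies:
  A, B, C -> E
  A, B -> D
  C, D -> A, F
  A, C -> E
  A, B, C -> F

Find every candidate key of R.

{A, B, C}, {B, C, D}

No FD produces {B, C}, so they must be in every candidate key.
Closure of {A, B, C} is {A, B, C, D, E, F}, the whole schema; {A, B, C} is a candidate key.
Closure of {B, C, D} is {A, B, C, D, E, F}, the whole schema; {B, C, D} is a candidate key.
These are minimal and exhaustive — every other superkey contains one of them.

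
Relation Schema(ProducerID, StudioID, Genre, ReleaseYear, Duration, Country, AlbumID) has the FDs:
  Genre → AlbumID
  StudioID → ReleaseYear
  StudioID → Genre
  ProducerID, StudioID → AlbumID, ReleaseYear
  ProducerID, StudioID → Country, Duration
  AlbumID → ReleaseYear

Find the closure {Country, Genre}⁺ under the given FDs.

{AlbumID, Country, Genre, ReleaseYear}

Start with {Country, Genre}.
Genre → AlbumID applies; add {AlbumID} → now {AlbumID, Country, Genre}.
AlbumID → ReleaseYear applies; add {ReleaseYear} → now {AlbumID, Country, Genre, ReleaseYear}.
No further FD applies.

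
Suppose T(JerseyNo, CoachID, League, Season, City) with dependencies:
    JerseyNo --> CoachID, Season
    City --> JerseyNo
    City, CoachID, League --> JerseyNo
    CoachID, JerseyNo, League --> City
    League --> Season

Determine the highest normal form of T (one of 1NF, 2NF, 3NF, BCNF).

Candidate keys: {City, League}, {JerseyNo, League}. Prime attributes: {City, JerseyNo, League}.
JerseyNo --> CoachID, Season breaks BCNF: {JerseyNo}⁺ = {CoachID, JerseyNo, Season}, so {JerseyNo} is not a superkey.
Because {CoachID, Season} are non-prime and the left side of JerseyNo --> CoachID, Season is not a superkey, the relation is not in 3NF.
The proper key subset {City} of {City, League} determines non-prime {CoachID, Season}, so the relation is not even in 2NF.

1NF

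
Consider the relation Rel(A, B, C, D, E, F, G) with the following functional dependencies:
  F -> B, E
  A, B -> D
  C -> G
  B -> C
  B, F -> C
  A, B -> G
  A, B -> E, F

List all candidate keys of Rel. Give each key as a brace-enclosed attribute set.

{A, B}, {A, F}

No FD produces {A}, so it must be in every candidate key.
{A, B} is a candidate key since {A, B}⁺ = {A, B, C, D, E, F, G} covers every attribute.
{A, F} is a candidate key since {A, F}⁺ = {A, B, C, D, E, F, G} covers every attribute.
No proper subset of any of these is a key, and no other minimal superkey exists.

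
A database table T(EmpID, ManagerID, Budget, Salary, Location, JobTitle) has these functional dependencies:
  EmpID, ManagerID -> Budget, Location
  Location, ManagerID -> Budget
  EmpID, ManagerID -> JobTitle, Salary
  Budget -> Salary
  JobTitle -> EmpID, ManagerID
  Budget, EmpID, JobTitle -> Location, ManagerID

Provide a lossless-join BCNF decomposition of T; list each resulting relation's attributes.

{Budget, Location, ManagerID}; {Budget, Salary}; {EmpID, JobTitle, Location, ManagerID}

Candidate keys of the original relation: {EmpID, ManagerID}, {JobTitle}.
{Budget, EmpID, JobTitle, Location, ManagerID, Salary}: {Location, ManagerID} determines {Budget, Location, ManagerID, Salary} here but is not a superkey — split on Location, ManagerID -> Budget, Salary, giving {Budget, Location, ManagerID, Salary} and {EmpID, JobTitle, Location, ManagerID}.
{Budget, Location, ManagerID, Salary}: {Budget} determines {Budget, Salary} here but is not a superkey — split on Budget -> Salary, giving {Budget, Salary} and {Budget, Location, ManagerID}.
{Budget, Salary} has no BCNF violation.
{Budget, Location, ManagerID} has no BCNF violation.
{EmpID, JobTitle, Location, ManagerID} has no BCNF violation.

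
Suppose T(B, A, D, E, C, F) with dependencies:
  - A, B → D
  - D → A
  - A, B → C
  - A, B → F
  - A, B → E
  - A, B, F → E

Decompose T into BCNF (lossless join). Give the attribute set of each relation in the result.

Candidate keys of the original relation: {A, B}, {B, D}.
In {A, B, C, D, E, F}, {D} is not a superkey ({D}⁺ restricted to this set is {A, D}), so split on D → A into {A, D} and {B, C, D, E, F}.
{A, D}: every determinant is a superkey — BCNF.
{B, C, D, E, F}: every determinant is a superkey — BCNF.

{A, D}; {B, C, D, E, F}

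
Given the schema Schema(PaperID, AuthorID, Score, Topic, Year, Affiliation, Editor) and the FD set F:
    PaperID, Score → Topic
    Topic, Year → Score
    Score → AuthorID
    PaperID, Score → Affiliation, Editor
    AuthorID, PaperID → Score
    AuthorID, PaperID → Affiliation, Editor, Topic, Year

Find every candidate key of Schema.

No FD produces {PaperID}, so it must be in every candidate key.
{AuthorID, PaperID}⁺ = {Affiliation, AuthorID, Editor, PaperID, Score, Topic, Year} — all of the relation — so {AuthorID, PaperID} is a candidate key.
{PaperID, Score}⁺ = {Affiliation, AuthorID, Editor, PaperID, Score, Topic, Year} — all of the relation — so {PaperID, Score} is a candidate key.
{PaperID, Topic, Year}⁺ = {Affiliation, AuthorID, Editor, PaperID, Score, Topic, Year} — all of the relation — so {PaperID, Topic, Year} is a candidate key.
Any other superkey properly contains one of these, so there are no further candidate keys.

{AuthorID, PaperID}, {PaperID, Score}, {PaperID, Topic, Year}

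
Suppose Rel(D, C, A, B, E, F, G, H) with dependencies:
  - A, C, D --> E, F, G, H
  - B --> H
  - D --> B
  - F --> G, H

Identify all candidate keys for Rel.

{A, C, D} never appear on the right of any FD, so every key must include all of them.
{A, C, D}⁺ = {A, B, C, D, E, F, G, H}, which is every attribute, so {A, C, D} is a candidate key.
Every other attribute set either contains this one or has a smaller closure.

{A, C, D}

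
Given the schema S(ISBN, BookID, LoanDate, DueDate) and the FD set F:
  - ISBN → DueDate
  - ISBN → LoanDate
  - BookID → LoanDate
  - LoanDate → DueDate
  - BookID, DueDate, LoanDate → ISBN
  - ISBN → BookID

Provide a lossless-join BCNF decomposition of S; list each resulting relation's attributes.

{BookID, ISBN, LoanDate}; {DueDate, LoanDate}

Candidate keys of the original relation: {BookID}, {ISBN}.
In {BookID, DueDate, ISBN, LoanDate}, {LoanDate} is not a superkey ({LoanDate}⁺ restricted to this set is {DueDate, LoanDate}), so split on LoanDate → DueDate into {DueDate, LoanDate} and {BookID, ISBN, LoanDate}.
{DueDate, LoanDate} has no BCNF violation.
{BookID, ISBN, LoanDate} has no BCNF violation.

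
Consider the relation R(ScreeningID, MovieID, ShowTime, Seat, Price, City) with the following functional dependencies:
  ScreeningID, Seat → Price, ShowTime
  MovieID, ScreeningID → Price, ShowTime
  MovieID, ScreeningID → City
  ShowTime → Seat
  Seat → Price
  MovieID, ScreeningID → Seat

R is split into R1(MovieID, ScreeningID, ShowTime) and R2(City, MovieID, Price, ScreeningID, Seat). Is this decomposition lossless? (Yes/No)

R1 ∩ R2 = {MovieID, ScreeningID}; its closure under F is {City, MovieID, Price, ScreeningID, Seat, ShowTime}.
R1 is contained in that closure, so R1 ∩ R2 → R1 holds and the join is lossless.

Yes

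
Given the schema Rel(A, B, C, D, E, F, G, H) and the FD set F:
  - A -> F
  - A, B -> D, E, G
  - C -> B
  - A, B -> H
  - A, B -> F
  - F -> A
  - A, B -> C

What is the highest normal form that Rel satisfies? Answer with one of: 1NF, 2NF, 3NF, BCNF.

3NF

Candidate keys: {A, B}, {A, C}, {B, F}, {C, F}. Prime attributes: {A, B, C, F}.
A -> F: {A}⁺ = {A, F}, which is not all of the attributes, so the left side is not a superkey — BCNF is violated.
But every attribute on its right side ({F}) is prime, and the same holds for every other non-superkey FD, so 3NF still holds.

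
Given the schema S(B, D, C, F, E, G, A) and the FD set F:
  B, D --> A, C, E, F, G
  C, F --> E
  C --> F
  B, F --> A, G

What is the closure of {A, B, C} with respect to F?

{A, B, C, E, F, G}

Start with {A, B, C}.
C --> F applies; add {F} → now {A, B, C, F}.
B, F --> A, G applies; add {G} → now {A, B, C, F, G}.
C, F --> E applies; add {E} → now {A, B, C, E, F, G}.
No further FD applies.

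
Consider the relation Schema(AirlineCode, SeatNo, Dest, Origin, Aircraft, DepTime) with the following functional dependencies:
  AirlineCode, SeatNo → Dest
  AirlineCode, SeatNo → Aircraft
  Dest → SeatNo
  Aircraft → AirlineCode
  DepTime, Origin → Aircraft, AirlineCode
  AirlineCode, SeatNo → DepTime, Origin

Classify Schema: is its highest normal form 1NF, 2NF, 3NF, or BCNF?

Candidate keys: {Aircraft, Dest}, {Aircraft, SeatNo}, {AirlineCode, Dest}, {AirlineCode, SeatNo}, {DepTime, Dest, Origin}, {DepTime, Origin, SeatNo}. Prime attributes: {Aircraft, AirlineCode, DepTime, Dest, Origin, SeatNo}.
Dest → SeatNo: {Dest}⁺ = {Dest, SeatNo}, which is not all of the attributes, so the left side is not a superkey — BCNF is violated.
Since {SeatNo} ⊆ prime attributes and every other non-superkey FD also has a prime right side, the schema is in 3NF.

3NF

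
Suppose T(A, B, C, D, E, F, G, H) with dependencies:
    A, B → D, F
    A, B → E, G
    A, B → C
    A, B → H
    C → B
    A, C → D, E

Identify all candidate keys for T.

{A} never appears on the right of any FD, so every key must include it.
{A, B} is a candidate key since {A, B}⁺ = {A, B, C, D, E, F, G, H} covers every attribute.
{A, C} is a candidate key since {A, C}⁺ = {A, B, C, D, E, F, G, H} covers every attribute.
Any other superkey properly contains one of these, so there are no further candidate keys.

{A, B}, {A, C}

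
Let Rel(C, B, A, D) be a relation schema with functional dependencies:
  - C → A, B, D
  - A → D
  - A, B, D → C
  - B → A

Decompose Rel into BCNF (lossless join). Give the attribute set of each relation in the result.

Candidate keys of the original relation: {B}, {C}.
In {A, B, C, D}, {A} is not a superkey ({A}⁺ restricted to this set is {A, D}), so split on A → D into {A, D} and {A, B, C}.
{A, D} is in BCNF.
{A, B, C} is in BCNF.

{A, B, C}; {A, D}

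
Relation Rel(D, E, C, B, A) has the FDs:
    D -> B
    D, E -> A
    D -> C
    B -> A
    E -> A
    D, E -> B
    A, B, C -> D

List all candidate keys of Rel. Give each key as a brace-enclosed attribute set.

No FD produces {E}, so it must be in every candidate key.
{D, E}⁺ = {A, B, C, D, E} — all of the relation — so {D, E} is a candidate key.
{B, C, E}⁺ = {A, B, C, D, E} — all of the relation — so {B, C, E} is a candidate key.
Any other superkey properly contains one of these, so there are no further candidate keys.

{B, C, E}, {D, E}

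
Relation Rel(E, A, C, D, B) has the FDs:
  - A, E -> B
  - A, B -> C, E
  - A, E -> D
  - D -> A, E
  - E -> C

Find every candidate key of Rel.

{D} is a candidate key since {D}⁺ = {A, B, C, D, E} covers every attribute.
{A, B} is a candidate key since {A, B}⁺ = {A, B, C, D, E} covers every attribute.
{A, E} is a candidate key since {A, E}⁺ = {A, B, C, D, E} covers every attribute.
Any other superkey properly contains one of these, so there are no further candidate keys.

{A, B}, {A, E}, {D}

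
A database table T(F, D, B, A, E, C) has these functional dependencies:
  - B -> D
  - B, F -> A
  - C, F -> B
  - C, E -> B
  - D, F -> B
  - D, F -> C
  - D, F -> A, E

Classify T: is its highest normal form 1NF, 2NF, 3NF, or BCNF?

Candidate keys: {B, F}, {C, F}, {D, F}. Prime attributes: {B, C, D, F}.
For B -> D we have {B}⁺ = {B, D}; {B} is not a superkey, so BCNF fails.
Since {D} ⊆ prime attributes and every other non-superkey FD also has a prime right side, the schema is in 3NF.

3NF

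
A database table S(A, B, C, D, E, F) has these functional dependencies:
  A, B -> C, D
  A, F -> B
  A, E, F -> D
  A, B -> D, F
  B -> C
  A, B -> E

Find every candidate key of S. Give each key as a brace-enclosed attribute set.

{A, B}, {A, F}

No FD produces {A}, so it must be in every candidate key.
{A, B}⁺ = {A, B, C, D, E, F} — all of the relation — so {A, B} is a candidate key.
{A, F}⁺ = {A, B, C, D, E, F} — all of the relation — so {A, F} is a candidate key.
These are minimal and exhaustive — every other superkey contains one of them.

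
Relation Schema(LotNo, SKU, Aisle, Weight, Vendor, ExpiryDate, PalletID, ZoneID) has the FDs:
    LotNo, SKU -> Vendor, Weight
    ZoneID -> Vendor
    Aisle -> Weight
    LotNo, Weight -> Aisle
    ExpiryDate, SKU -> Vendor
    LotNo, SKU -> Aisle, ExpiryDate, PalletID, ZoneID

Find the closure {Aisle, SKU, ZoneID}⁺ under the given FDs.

{Aisle, SKU, Vendor, Weight, ZoneID}

Start with {Aisle, SKU, ZoneID}.
ZoneID -> Vendor applies; add {Vendor} → now {Aisle, SKU, Vendor, ZoneID}.
Aisle -> Weight applies; add {Weight} → now {Aisle, SKU, Vendor, Weight, ZoneID}.
No further FD applies.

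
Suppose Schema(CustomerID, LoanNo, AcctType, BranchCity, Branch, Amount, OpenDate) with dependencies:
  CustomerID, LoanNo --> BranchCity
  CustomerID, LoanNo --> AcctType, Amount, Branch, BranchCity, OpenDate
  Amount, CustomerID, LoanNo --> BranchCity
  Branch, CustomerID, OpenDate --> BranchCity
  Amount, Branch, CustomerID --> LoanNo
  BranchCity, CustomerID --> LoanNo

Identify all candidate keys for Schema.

No FD produces {CustomerID}, so it must be in every candidate key.
{BranchCity, CustomerID}⁺ = {AcctType, Amount, Branch, BranchCity, CustomerID, LoanNo, OpenDate} — all of the relation — so {BranchCity, CustomerID} is a candidate key.
{CustomerID, LoanNo}⁺ = {AcctType, Amount, Branch, BranchCity, CustomerID, LoanNo, OpenDate} — all of the relation — so {CustomerID, LoanNo} is a candidate key.
{Amount, Branch, CustomerID}⁺ = {AcctType, Amount, Branch, BranchCity, CustomerID, LoanNo, OpenDate} — all of the relation — so {Amount, Branch, CustomerID} is a candidate key.
{Branch, CustomerID, OpenDate}⁺ = {AcctType, Amount, Branch, BranchCity, CustomerID, LoanNo, OpenDate} — all of the relation — so {Branch, CustomerID, OpenDate} is a candidate key.
These are minimal and exhaustive — every other superkey contains one of them.

{Amount, Branch, CustomerID}, {Branch, CustomerID, OpenDate}, {BranchCity, CustomerID}, {CustomerID, LoanNo}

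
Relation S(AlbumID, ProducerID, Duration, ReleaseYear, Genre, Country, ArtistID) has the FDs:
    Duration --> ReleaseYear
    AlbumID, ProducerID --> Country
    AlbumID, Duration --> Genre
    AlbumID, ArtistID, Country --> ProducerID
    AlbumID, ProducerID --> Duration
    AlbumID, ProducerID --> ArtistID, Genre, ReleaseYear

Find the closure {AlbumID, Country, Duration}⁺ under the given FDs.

Start with {AlbumID, Country, Duration}.
Duration --> ReleaseYear applies; add {ReleaseYear} → now {AlbumID, Country, Duration, ReleaseYear}.
AlbumID, Duration --> Genre applies; add {Genre} → now {AlbumID, Country, Duration, Genre, ReleaseYear}.
No further FD applies.

{AlbumID, Country, Duration, Genre, ReleaseYear}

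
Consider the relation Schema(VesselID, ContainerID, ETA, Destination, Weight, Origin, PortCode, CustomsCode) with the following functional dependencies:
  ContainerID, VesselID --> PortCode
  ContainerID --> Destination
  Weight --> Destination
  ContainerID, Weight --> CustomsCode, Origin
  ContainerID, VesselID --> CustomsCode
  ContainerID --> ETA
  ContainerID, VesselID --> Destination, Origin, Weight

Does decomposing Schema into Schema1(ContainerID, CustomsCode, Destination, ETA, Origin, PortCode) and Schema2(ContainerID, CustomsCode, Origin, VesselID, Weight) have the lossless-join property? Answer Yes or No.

No

Common attributes: {ContainerID, CustomsCode, Origin}; their closure is {ContainerID, CustomsCode, Destination, ETA, Origin}.
The closure covers neither Schema1 nor Schema2 entirely; the join is not lossless.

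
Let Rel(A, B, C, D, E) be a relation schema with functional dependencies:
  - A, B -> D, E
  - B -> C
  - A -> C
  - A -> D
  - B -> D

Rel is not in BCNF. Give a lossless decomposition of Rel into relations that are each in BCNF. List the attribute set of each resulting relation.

Candidate key of the original relation: {A, B}.
In {A, B, C, D, E}, {B} is not a superkey ({B}⁺ restricted to this set is {B, C, D}), so split on B -> C, D into {B, C, D} and {A, B, E}.
{B, C, D}: every determinant is a superkey — BCNF.
{A, B, E}: every determinant is a superkey — BCNF.

{A, B, E}; {B, C, D}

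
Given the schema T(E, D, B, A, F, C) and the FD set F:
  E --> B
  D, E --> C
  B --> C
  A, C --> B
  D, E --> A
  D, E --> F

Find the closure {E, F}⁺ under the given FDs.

{B, C, E, F}

Start with {E, F}.
E --> B applies; add {B} → now {B, E, F}.
B --> C applies; add {C} → now {B, C, E, F}.
No further FD applies.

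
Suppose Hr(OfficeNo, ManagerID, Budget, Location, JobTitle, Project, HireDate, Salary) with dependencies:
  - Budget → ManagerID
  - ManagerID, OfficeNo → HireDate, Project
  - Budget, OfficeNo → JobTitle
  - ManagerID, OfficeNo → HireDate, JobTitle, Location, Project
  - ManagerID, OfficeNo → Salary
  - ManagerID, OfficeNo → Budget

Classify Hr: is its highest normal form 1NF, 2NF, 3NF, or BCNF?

3NF

Candidate keys: {Budget, OfficeNo}, {ManagerID, OfficeNo}. Prime attributes: {Budget, ManagerID, OfficeNo}.
Budget → ManagerID: {Budget}⁺ = {Budget, ManagerID}, which is not all of the attributes, so the left side is not a superkey — BCNF is violated.
Since {ManagerID} ⊆ prime attributes and every other non-superkey FD also has a prime right side, the schema is in 3NF.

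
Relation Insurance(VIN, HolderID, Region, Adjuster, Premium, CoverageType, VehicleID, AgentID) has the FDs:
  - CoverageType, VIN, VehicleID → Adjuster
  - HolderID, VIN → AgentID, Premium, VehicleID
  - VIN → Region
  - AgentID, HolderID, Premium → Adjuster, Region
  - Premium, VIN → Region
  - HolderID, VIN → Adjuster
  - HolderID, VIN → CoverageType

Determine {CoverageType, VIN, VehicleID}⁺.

Start with {CoverageType, VIN, VehicleID}.
CoverageType, VIN, VehicleID → Adjuster applies; add {Adjuster} → now {Adjuster, CoverageType, VIN, VehicleID}.
VIN → Region applies; add {Region} → now {Adjuster, CoverageType, Region, VIN, VehicleID}.
No further FD applies.

{Adjuster, CoverageType, Region, VIN, VehicleID}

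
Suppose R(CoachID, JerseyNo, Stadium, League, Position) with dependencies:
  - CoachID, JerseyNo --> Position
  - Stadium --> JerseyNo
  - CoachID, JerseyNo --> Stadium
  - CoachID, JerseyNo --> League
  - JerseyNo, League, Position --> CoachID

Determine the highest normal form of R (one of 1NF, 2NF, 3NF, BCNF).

3NF

Candidate keys: {CoachID, JerseyNo}, {CoachID, Stadium}, {JerseyNo, League, Position}, {League, Position, Stadium}. Prime attributes: {CoachID, JerseyNo, League, Position, Stadium}.
Stadium --> JerseyNo: {Stadium}⁺ = {JerseyNo, Stadium}, which is not all of the attributes, so the left side is not a superkey — BCNF is violated.
Its right-hand attributes {JerseyNo} are all prime, as are those of every other non-superkey FD — the relation is in 3NF.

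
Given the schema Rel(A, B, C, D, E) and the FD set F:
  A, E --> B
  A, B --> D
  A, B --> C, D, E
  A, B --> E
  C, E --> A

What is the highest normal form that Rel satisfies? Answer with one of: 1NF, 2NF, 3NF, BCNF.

BCNF

Candidate keys: {A, B}, {A, E}, {C, E}. Prime attributes: {A, B, C, E}.
Every FD has a superkey on the left, so the relation is in BCNF.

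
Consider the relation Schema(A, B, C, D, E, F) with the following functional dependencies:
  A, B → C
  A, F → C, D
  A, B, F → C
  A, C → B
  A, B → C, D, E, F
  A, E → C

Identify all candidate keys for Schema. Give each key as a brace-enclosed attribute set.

{A, B}, {A, C}, {A, E}, {A, F}

{A} never appears on the right of any FD, so every key must include it.
{A, B}⁺ = {A, B, C, D, E, F} — all of the relation — so {A, B} is a candidate key.
{A, C}⁺ = {A, B, C, D, E, F} — all of the relation — so {A, C} is a candidate key.
{A, E}⁺ = {A, B, C, D, E, F} — all of the relation — so {A, E} is a candidate key.
{A, F}⁺ = {A, B, C, D, E, F} — all of the relation — so {A, F} is a candidate key.
These are minimal and exhaustive — every other superkey contains one of them.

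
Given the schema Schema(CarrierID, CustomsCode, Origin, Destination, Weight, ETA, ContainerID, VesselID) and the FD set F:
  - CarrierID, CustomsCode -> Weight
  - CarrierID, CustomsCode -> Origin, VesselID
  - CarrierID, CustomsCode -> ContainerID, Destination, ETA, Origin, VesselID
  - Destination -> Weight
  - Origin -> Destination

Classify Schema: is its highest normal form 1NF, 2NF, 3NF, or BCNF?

2NF

Candidate key: {CarrierID, CustomsCode}. Prime attributes: {CarrierID, CustomsCode}.
Destination -> Weight breaks BCNF: {Destination}⁺ = {Destination, Weight}, so {Destination} is not a superkey.
Destination -> Weight determines the non-prime attribute {Weight} from a non-superkey — 3NF is violated.
No proper subset of a key has a non-prime attribute in its closure, so there is no partial dependency; 2NF holds.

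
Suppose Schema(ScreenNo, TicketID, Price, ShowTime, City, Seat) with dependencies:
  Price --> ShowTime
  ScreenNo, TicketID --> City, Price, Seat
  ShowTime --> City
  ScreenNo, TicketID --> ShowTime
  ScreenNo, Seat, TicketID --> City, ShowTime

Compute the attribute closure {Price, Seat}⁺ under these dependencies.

Start with {Price, Seat}.
Price --> ShowTime applies; add {ShowTime} → now {Price, Seat, ShowTime}.
ShowTime --> City applies; add {City} → now {City, Price, Seat, ShowTime}.
No further FD applies.

{City, Price, Seat, ShowTime}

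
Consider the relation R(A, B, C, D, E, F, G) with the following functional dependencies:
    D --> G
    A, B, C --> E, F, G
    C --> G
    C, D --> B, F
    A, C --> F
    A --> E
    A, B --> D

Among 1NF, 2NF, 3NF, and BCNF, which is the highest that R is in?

Candidate keys: {A, B, C}, {A, C, D}. Prime attributes: {A, B, C, D}.
D --> G breaks BCNF: {D}⁺ = {D, G}, so {D} is not a superkey.
D --> G has non-prime {G} on the right and a non-superkey on the left, so 3NF fails.
Since {A} ⊂ {A, B, C} and {A}⁺ ⊇ {E} with {E} non-prime, there is a partial dependency; 2NF fails.

1NF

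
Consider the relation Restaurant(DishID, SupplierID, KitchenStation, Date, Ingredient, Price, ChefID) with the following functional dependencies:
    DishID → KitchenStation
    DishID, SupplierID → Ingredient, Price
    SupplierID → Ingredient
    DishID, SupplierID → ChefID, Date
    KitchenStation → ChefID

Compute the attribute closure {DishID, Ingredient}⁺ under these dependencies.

{ChefID, DishID, Ingredient, KitchenStation}

Start with {DishID, Ingredient}.
DishID → KitchenStation applies; add {KitchenStation} → now {DishID, Ingredient, KitchenStation}.
KitchenStation → ChefID applies; add {ChefID} → now {ChefID, DishID, Ingredient, KitchenStation}.
No further FD applies.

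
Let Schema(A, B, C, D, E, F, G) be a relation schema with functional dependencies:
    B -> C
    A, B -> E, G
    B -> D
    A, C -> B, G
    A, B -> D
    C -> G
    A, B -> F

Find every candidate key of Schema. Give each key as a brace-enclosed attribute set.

{A, B}, {A, C}

No FD produces {A}, so it must be in every candidate key.
{A, B}⁺ = {A, B, C, D, E, F, G}, which is every attribute, so {A, B} is a candidate key.
{A, C}⁺ = {A, B, C, D, E, F, G}, which is every attribute, so {A, C} is a candidate key.
Any other superkey properly contains one of these, so there are no further candidate keys.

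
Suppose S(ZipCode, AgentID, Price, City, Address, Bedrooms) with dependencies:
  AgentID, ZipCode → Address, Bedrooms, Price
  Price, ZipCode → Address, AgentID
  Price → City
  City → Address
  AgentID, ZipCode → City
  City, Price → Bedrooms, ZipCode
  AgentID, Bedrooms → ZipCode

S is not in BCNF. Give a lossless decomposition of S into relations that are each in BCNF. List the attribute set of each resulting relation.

Candidate keys of the original relation: {AgentID, Bedrooms}, {AgentID, ZipCode}, {Price}.
In {Address, AgentID, Bedrooms, City, Price, ZipCode}, {City} is not a superkey ({City}⁺ restricted to this set is {Address, City}), so split on City → Address into {Address, City} and {AgentID, Bedrooms, City, Price, ZipCode}.
{Address, City} is in BCNF.
{AgentID, Bedrooms, City, Price, ZipCode} is in BCNF.

{Address, City}; {AgentID, Bedrooms, City, Price, ZipCode}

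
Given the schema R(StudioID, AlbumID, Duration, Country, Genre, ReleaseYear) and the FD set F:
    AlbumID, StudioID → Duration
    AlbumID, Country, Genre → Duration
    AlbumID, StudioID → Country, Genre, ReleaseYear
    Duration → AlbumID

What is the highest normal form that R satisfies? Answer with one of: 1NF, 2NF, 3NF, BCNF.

3NF

Candidate keys: {AlbumID, StudioID}, {Duration, StudioID}. Prime attributes: {AlbumID, Duration, StudioID}.
AlbumID, Country, Genre → Duration: {AlbumID, Country, Genre}⁺ = {AlbumID, Country, Duration, Genre}, which is not all of the attributes, so the left side is not a superkey — BCNF is violated.
Its right-hand attributes {Duration} are all prime, as are those of every other non-superkey FD — the relation is in 3NF.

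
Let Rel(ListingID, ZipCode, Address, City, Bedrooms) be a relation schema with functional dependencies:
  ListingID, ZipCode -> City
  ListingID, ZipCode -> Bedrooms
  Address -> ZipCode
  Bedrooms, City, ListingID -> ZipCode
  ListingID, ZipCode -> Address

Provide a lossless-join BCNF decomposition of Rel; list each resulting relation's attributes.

Candidate keys of the original relation: {Address, ListingID}, {Bedrooms, City, ListingID}, {ListingID, ZipCode}.
Within {Address, Bedrooms, City, ListingID, ZipCode}: {Address}⁺ ∩ {Address, Bedrooms, City, ListingID, ZipCode} = {Address, ZipCode}, not the whole set, so Address -> ZipCode violates BCNF; decompose into {Address, ZipCode} and {Address, Bedrooms, City, ListingID}.
{Address, ZipCode} has no BCNF violation.
{Address, Bedrooms, City, ListingID} has no BCNF violation.

{Address, Bedrooms, City, ListingID}; {Address, ZipCode}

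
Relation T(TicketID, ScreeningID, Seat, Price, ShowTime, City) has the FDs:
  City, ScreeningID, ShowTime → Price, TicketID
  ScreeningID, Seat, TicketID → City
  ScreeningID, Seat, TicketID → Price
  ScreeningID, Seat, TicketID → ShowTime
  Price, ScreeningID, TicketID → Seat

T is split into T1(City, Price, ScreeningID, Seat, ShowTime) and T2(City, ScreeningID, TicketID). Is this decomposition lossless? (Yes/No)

The shared attributes are {City, ScreeningID} and {City, ScreeningID}⁺ = {City, ScreeningID}.
T1 ⊄ {City, ScreeningID} and T2 ⊄ {City, ScreeningID}, so the split is lossy.

No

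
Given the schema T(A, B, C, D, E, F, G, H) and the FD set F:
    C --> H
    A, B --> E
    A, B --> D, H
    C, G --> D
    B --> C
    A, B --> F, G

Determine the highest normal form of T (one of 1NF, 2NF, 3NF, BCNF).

1NF

Candidate key: {A, B}. Prime attributes: {A, B}.
For C --> H we have {C}⁺ = {C, H}; {C} is not a superkey, so BCNF fails.
C --> H determines the non-prime attribute {H} from a non-superkey — 3NF is violated.
The proper key subset {B} of {A, B} determines non-prime {C, H}, so the relation is not even in 2NF.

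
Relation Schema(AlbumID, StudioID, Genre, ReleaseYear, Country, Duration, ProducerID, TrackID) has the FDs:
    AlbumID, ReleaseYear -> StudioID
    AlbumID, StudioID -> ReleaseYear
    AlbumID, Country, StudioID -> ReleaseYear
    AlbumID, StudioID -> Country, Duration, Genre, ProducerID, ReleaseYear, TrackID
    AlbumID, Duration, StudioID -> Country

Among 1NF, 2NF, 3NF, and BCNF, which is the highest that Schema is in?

BCNF

Candidate keys: {AlbumID, ReleaseYear}, {AlbumID, StudioID}. Prime attributes: {AlbumID, ReleaseYear, StudioID}.
Each dependency's left side is a superkey — BCNF holds.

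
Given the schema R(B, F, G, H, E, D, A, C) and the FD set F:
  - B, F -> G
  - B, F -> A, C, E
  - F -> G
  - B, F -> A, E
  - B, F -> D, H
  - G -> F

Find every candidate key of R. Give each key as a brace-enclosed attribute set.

{B} never appears on the right of any FD, so every key must include it.
Closure of {B, F} is {A, B, C, D, E, F, G, H}, the whole schema; {B, F} is a candidate key.
Closure of {B, G} is {A, B, C, D, E, F, G, H}, the whole schema; {B, G} is a candidate key.
These are minimal and exhaustive — every other superkey contains one of them.

{B, F}, {B, G}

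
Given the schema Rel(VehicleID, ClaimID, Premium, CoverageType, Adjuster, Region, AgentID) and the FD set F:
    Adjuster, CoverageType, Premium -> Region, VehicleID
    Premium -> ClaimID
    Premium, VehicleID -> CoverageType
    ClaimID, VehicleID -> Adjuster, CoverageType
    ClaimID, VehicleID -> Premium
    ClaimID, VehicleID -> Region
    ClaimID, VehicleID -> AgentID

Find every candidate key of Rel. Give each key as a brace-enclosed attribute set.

{Adjuster, CoverageType, Premium}, {ClaimID, VehicleID}, {Premium, VehicleID}

Closure of {ClaimID, VehicleID} is {Adjuster, AgentID, ClaimID, CoverageType, Premium, Region, VehicleID}, the whole schema; {ClaimID, VehicleID} is a candidate key.
Closure of {Premium, VehicleID} is {Adjuster, AgentID, ClaimID, CoverageType, Premium, Region, VehicleID}, the whole schema; {Premium, VehicleID} is a candidate key.
Closure of {Adjuster, CoverageType, Premium} is {Adjuster, AgentID, ClaimID, CoverageType, Premium, Region, VehicleID}, the whole schema; {Adjuster, CoverageType, Premium} is a candidate key.
These are minimal and exhaustive — every other superkey contains one of them.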